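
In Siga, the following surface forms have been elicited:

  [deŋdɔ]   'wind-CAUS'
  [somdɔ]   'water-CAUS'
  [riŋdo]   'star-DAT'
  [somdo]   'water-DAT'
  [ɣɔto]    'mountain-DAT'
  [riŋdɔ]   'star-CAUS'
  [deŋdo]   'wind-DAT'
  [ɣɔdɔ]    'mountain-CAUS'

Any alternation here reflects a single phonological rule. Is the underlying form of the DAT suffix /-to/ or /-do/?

/-to/

The DAT morpheme has two allomorphs, [-do] and [-to].
The CAUS suffix, which begins with [d], is invariant after every stem; so [d] is not altered by any rule here.
The DAT suffix is therefore /-to/ underlyingly, with post-nasal voicing: voiceless stops become voiced after a nasal.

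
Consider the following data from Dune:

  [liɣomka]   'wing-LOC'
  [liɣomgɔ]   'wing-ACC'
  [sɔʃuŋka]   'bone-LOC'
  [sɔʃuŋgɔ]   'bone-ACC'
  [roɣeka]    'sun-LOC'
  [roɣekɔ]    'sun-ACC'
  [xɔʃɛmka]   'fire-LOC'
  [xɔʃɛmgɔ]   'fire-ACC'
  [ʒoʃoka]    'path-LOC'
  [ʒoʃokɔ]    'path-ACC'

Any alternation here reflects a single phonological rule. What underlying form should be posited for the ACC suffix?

/-gɔ/

The ACC suffix surfaces as [-gɔ] and [-kɔ], depending on the final segment of the stem.
The LOC suffix, which begins with [k], is invariant after every stem; so [k] is not altered by any rule here.
The ACC suffix is therefore /-gɔ/ underlyingly, with post-vocalic devoicing: voiced stops become voiceless after a vowel.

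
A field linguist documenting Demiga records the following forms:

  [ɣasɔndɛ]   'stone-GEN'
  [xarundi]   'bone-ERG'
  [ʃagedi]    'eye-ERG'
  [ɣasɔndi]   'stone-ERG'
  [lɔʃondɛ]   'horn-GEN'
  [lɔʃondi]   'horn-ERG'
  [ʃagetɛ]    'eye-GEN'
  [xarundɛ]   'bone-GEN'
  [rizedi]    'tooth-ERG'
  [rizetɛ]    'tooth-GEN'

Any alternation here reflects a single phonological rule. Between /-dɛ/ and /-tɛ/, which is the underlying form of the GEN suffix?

The GEN suffix surfaces as [-dɛ] and [-tɛ], depending on the final segment of the stem.
By contrast the ERG suffix keeps its initial [d] throughout — that segment must be underlying.
So the underlying form is /-tɛ/, and voiceless stops become voiced after a nasal.

/-tɛ/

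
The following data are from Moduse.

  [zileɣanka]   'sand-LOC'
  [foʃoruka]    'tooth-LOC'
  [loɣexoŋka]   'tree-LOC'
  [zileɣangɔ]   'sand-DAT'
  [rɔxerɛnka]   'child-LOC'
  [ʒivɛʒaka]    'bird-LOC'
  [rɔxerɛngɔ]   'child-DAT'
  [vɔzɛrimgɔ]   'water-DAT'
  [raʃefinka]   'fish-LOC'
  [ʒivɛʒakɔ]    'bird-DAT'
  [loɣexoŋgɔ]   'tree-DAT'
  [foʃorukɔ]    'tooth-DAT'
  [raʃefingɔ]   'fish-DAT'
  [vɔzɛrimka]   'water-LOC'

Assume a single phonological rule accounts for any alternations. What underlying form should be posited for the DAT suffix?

The DAT morpheme has two allomorphs, [-gɔ] and [-kɔ].
By contrast the LOC suffix keeps its initial [k] throughout — that segment must be underlying.
The DAT suffix is therefore /-gɔ/ underlyingly, with post-vocalic devoicing: voiced stops become voiceless after a vowel.

/-gɔ/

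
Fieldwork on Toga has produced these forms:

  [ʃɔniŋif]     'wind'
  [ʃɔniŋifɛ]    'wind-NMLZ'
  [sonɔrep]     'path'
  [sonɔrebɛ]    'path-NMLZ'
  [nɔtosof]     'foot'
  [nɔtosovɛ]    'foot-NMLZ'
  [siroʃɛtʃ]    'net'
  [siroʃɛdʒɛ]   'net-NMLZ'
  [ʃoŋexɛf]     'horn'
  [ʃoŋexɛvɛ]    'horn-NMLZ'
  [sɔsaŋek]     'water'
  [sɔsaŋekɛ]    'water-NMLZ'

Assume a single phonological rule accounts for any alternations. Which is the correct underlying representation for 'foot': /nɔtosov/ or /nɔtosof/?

/nɔtosov/

'foot' shows [f] ~ [v] at the end of the stem ([nɔtosof] vs [nɔtosovɛ]).
The stem 'wind' ([ʃɔniŋif], [ʃɔniŋifɛ]) shows [f] unchanged in both environments, so [f] cannot be basic with [v] derived before the NMLZ suffix.
The alternation reflects word-final obstruent devoicing: voiced obstruents become voiceless word-finally. /v/ is underlying.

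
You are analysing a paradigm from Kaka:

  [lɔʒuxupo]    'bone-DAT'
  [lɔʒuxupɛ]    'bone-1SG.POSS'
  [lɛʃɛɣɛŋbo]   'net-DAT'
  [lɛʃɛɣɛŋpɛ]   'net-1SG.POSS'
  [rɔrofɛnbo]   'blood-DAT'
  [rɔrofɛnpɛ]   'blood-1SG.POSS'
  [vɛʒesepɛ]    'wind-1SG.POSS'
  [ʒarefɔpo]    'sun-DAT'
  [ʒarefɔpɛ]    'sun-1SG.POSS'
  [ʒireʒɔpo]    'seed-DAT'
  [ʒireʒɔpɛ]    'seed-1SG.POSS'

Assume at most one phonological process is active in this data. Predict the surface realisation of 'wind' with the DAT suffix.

The DAT morpheme has two allomorphs, [-bo] and [-po].
The 1SG.POSS suffix, which begins with [p], is invariant after every stem; so [p] is not altered by any rule here.
So the underlying form is /-bo/, and voiced stops become voiceless after a vowel.
After 'wind', which ends in a vowel, the suffix surfaces as [-po], giving [vɛʒesepo].

[vɛʒesepo]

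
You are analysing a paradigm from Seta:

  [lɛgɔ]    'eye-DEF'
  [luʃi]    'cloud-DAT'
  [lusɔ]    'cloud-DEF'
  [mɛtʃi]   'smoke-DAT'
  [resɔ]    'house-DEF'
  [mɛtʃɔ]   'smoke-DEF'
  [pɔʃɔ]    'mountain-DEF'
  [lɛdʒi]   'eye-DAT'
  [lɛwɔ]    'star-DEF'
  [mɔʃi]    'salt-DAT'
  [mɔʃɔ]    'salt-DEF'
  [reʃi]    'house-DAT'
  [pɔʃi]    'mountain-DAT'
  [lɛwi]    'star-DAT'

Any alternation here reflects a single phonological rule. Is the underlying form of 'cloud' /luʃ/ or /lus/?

'cloud' shows [ʃ] ~ [s] at the end of the stem ([luʃi] vs [lusɔ]).
The stem 'mountain' ([pɔʃi], [pɔʃɔ]) shows [ʃ] unchanged in both environments, so [ʃ] cannot be basic with [s] derived before the DEF suffix.
So /s/ is underlying, and a rule of palatalization before a front vowel — /g/ and /s/ become palato-alveolar [dʒ] and [ʃ] before a front vowel — gives [ʃ].

/lus/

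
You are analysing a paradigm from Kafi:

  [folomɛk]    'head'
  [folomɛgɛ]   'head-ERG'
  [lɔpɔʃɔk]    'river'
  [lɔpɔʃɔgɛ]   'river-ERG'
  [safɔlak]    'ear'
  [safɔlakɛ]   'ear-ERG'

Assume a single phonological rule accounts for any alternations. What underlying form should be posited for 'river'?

'river' shows [k] ~ [g] at the end of the stem ([lɔpɔʃɔk] vs [lɔpɔʃɔgɛ]).
But 'ear' keeps [k] in both environments ([safɔlak], [safɔlakɛ]), so there is no rule changing /k/ to [g] before the ERG suffix.
Therefore /g/ is basic and [k] is derived by word-final obstruent devoicing (voiced obstruents become voiceless word-finally).
So 'river' = /lɔpɔʃɔg/.

/lɔpɔʃɔg/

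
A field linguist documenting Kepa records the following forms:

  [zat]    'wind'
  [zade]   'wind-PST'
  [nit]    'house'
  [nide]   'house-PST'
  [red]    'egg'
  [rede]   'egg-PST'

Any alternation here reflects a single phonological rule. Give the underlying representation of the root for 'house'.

The root 'house' surfaces as [nit] and [nide], with a stem-final [t] ~ [d] alternation.
The stem 'egg' ([red], [rede]) shows [d] unchanged in both environments, so [d] cannot be basic with [t] derived in isolation.
The underlying segment must be /t/; voiceless stops become voiced between vowels, yielding [d] there.

/nit/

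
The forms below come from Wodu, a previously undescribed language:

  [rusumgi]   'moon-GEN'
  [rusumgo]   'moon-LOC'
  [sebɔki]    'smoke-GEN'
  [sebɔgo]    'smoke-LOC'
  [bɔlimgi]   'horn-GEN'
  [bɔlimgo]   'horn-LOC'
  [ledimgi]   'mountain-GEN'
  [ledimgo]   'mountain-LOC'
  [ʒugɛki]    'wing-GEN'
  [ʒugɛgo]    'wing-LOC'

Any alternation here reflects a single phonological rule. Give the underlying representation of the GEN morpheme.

/-ki/

The GEN suffix surfaces as [-gi] and [-ki], depending on the final segment of the stem.
The LOC suffix, which begins with [g], is invariant after every stem; so [g] is not altered by any rule here.
So the underlying form is /-ki/, and voiceless stops become voiced after a nasal.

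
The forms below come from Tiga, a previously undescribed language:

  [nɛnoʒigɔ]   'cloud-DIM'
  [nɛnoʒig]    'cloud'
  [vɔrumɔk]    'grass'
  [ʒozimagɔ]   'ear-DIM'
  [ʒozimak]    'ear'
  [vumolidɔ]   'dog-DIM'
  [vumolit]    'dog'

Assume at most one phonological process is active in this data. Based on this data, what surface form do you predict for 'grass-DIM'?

[vɔrumɔgɔ]

In [ʒozimagɔ] and [ʒozimak] the final segment of 'ear' alternates: [g] ~ [k].
Compare 'cloud', with invariant [g] in [nɛnoʒigɔ] and [nɛnoʒig]: an analysis with underlying /g/ and a rule producing [k] in isolation would wrongly predict alternation here too.
The underlying segment must be /k/; voiceless stops become voiced between vowels, yielding [g] there.
From [vɔrumɔk] the stem 'grass' is /vɔrumɔk/; between vowels this yields [vɔrumɔgɔ].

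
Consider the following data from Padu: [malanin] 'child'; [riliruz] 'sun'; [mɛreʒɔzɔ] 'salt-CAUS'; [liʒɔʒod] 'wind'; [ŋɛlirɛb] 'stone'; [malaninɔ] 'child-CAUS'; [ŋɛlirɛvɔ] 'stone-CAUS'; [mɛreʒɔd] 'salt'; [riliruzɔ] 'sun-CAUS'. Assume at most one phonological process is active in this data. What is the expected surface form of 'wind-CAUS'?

[liʒɔʒozɔ]

In [mɛreʒɔd] and [mɛreʒɔzɔ] the final segment of 'salt' alternates: [d] ~ [z].
If /z/ were underlying and a rule turned it into [d] in isolation, 'sun' would also alternate; but it has [z] in both [riliruz] and [riliruzɔ].
Therefore /d/ is basic and [z] is derived by intervocalic spirantization (voiced stops become fricatives between vowels).
From [liʒɔʒod] the stem 'wind' is /liʒɔʒod/; between vowels this yields [liʒɔʒozɔ].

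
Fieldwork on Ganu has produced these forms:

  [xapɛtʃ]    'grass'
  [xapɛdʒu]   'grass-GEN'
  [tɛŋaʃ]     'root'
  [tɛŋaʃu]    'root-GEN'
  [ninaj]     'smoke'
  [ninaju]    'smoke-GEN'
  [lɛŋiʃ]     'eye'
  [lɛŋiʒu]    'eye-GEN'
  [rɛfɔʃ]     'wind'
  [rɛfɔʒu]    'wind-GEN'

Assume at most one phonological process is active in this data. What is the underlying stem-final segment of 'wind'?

/ʒ/

'wind' shows [ʃ] ~ [ʒ] at the end of the stem ([rɛfɔʃ] vs [rɛfɔʒu]).
But 'root' keeps [ʃ] in both environments ([tɛŋaʃ], [tɛŋaʃu]), so there is no rule changing /ʃ/ to [ʒ] before the GEN suffix.
The alternation reflects word-final obstruent devoicing: voiced obstruents become voiceless word-finally. /ʒ/ is underlying.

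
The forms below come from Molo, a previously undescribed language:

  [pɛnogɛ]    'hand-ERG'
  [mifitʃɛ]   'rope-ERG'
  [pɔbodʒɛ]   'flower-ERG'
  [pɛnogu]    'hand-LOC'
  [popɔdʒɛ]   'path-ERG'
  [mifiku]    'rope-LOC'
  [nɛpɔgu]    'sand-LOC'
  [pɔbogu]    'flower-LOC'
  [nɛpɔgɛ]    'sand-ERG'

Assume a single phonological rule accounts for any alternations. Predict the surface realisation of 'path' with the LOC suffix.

[popɔgu]

'flower' shows [dʒ] ~ [g] at the end of the stem ([pɔbodʒɛ] vs [pɔbogu]).
Compare 'sand', with invariant [g] in [nɛpɔgɛ] and [nɛpɔgu]: an analysis with underlying /g/ and a rule producing [dʒ] before the ERG suffix would wrongly predict alternation here too.
The alternation reflects depalatalization: palato-alveolar /tʃ/ and /dʒ/ become [k] and [g] when no front vowel follows. /dʒ/ is underlying.
The one attested form of 'path', [popɔdʒɛ], shows underlying /popɔdʒ/. Applying the same rule when no front vowel follows gives [popɔgu].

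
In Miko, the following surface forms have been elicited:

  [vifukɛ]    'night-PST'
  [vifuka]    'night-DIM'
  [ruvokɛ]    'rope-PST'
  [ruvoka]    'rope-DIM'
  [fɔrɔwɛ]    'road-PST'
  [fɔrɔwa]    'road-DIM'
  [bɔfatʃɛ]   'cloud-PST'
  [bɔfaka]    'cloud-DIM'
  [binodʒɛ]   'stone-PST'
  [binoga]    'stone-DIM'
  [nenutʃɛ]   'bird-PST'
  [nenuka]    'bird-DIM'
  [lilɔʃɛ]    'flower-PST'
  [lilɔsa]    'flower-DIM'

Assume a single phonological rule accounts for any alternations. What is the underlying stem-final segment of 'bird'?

/tʃ/

In [nenutʃɛ] and [nenuka] the final segment of 'bird' alternates: [tʃ] ~ [k].
If /k/ were underlying and a rule turned it into [tʃ] before the PST suffix, 'night' would also alternate; but it has [k] in both [vifukɛ] and [vifuka].
The underlying segment must be /tʃ/; palato-alveolar /tʃ/, /dʒ/ and /ʃ/ become [k], [g] and [s] when no front vowel follows, yielding [k] there.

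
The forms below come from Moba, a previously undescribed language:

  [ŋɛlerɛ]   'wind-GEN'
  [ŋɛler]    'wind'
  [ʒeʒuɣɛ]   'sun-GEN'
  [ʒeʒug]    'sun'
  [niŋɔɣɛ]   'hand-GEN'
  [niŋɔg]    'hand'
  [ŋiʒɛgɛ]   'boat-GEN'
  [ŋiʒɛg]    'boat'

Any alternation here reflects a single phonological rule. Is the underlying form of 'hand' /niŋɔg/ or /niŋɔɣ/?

/niŋɔɣ/

The root 'hand' surfaces as [niŋɔɣɛ] and [niŋɔg], with a stem-final [ɣ] ~ [g] alternation.
Compare 'boat', with invariant [g] in [ŋiʒɛgɛ] and [ŋiʒɛg]: an analysis with underlying /g/ and a rule producing [ɣ] before the GEN suffix would wrongly predict alternation here too.
So /ɣ/ is underlying, and a rule of word-final hardening — voiced fricatives become stops word-finally — gives [g].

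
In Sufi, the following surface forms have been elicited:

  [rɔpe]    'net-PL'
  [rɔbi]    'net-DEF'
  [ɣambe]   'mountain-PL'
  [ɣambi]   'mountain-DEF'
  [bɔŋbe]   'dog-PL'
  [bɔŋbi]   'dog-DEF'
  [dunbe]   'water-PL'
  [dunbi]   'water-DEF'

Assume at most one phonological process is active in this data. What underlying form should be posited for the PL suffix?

The PL suffix surfaces as [-be] and [-pe], depending on the final segment of the stem.
By contrast the DEF suffix keeps its initial [b] throughout — that segment must be underlying.
So the underlying form is /-pe/, and voiceless stops become voiced after a nasal.

/-pe/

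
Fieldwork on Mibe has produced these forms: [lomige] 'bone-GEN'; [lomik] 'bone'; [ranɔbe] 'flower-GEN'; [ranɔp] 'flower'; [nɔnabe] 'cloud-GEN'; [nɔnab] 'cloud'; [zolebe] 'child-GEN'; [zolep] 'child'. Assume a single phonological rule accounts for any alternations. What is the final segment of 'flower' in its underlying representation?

/p/

'flower' shows [b] ~ [p] at the end of the stem ([ranɔbe] vs [ranɔp]).
But 'cloud' keeps [b] in both environments ([nɔnabe], [nɔnab]), so there is no rule changing /b/ to [p] in isolation.
The underlying segment must be /p/; voiceless stops become voiced between vowels, yielding [b] there.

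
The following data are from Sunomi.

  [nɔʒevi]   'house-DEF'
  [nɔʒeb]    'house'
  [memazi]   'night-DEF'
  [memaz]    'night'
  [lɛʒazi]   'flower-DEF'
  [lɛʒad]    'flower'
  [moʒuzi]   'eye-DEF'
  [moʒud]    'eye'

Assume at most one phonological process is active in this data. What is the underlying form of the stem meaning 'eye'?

In [moʒuzi] and [moʒud] the final segment of 'eye' alternates: [z] ~ [d].
Compare 'night', with invariant [z] in [memazi] and [memaz]: an analysis with underlying /z/ and a rule producing [d] in isolation would wrongly predict alternation here too.
So /d/ is underlying, and a rule of intervocalic spirantization — voiced stops become fricatives between vowels — gives [z].

/moʒud/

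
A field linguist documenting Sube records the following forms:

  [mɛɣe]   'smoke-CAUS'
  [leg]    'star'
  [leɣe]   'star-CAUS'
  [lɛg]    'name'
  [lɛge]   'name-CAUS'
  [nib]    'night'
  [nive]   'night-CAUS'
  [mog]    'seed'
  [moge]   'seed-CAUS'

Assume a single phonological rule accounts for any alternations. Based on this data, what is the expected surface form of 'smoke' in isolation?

In [leg] and [leɣe] the final segment of 'star' alternates: [g] ~ [ɣ].
But 'name' keeps [g] in both environments ([lɛg], [lɛge]), so there is no rule changing /g/ to [ɣ] before the CAUS suffix.
Therefore /ɣ/ is basic and [g] is derived by word-final hardening (voiced fricatives become stops word-finally).
From [mɛɣe] the stem 'smoke' is /mɛɣ/; word-finally this yields [mɛg].

[mɛg]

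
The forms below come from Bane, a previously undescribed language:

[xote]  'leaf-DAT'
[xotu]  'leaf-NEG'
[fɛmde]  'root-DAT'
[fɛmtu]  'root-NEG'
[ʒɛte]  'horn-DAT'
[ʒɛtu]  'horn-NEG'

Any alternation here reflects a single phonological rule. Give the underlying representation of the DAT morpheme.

/-de/

The DAT morpheme has two allomorphs, [-de] and [-te].
By contrast the NEG suffix keeps its initial [t] throughout — that segment must be underlying.
So the underlying form is /-de/, and voiced stops become voiceless after a vowel.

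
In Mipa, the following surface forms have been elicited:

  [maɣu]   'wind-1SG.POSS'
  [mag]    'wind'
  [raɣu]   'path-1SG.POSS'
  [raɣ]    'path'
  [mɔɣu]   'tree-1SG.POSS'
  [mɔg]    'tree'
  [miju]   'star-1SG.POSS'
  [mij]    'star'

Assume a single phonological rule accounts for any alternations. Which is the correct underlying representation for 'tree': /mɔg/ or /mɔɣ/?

/mɔg/

The stem for 'tree' ends in [ɣ] in [mɔɣu] but [g] in [mɔg].
If /ɣ/ were underlying and a rule turned it into [g] in isolation, 'path' would also alternate; but it has [ɣ] in both [raɣu] and [raɣ].
The underlying segment must be /g/; voiced stops become fricatives between vowels, yielding [ɣ] there.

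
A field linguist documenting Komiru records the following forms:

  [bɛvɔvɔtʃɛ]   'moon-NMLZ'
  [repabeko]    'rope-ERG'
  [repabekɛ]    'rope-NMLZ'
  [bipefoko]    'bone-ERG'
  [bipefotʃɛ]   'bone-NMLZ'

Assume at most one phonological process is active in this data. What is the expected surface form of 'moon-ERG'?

[bɛvɔvɔko]

The stem for 'bone' ends in [k] in [bipefoko] but [tʃ] in [bipefotʃɛ].
The stem 'rope' ([repabeko], [repabekɛ]) shows [k] unchanged in both environments, so [k] cannot be basic with [tʃ] derived before the NMLZ suffix.
So /tʃ/ is underlying, and a rule of depalatalization — palato-alveolar /tʃ/ becomes [k] when no front vowel follows — gives [k].
From [bɛvɔvɔtʃɛ] the stem 'moon' is /bɛvɔvɔtʃ/; when no front vowel follows this yields [bɛvɔvɔko].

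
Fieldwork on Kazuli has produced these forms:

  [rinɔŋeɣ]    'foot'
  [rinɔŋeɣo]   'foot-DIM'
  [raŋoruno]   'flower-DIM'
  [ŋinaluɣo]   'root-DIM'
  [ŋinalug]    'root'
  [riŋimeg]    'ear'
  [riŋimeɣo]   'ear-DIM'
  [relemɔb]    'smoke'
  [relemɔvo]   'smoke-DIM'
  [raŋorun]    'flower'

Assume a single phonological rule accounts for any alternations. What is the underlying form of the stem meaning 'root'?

/ŋinalug/

'root' shows [ɣ] ~ [g] at the end of the stem ([ŋinaluɣo] vs [ŋinalug]).
But 'foot' keeps [ɣ] in both environments ([rinɔŋeɣo], [rinɔŋeɣ]), so there is no rule changing /ɣ/ to [g] in isolation.
The underlying segment must be /g/; voiced stops become fricatives between vowels, yielding [ɣ] there.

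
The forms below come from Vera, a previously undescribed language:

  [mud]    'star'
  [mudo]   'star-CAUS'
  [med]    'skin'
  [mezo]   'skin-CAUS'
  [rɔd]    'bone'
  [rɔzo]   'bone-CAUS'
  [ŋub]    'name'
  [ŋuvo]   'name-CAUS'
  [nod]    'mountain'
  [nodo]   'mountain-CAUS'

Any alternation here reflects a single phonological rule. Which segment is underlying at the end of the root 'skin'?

'skin' shows [d] ~ [z] at the end of the stem ([med] vs [mezo]).
The stem 'mountain' ([nod], [nodo]) shows [d] unchanged in both environments, so [d] cannot be basic with [z] derived before the CAUS suffix.
The underlying segment must be /z/; voiced fricatives become stops word-finally, yielding [d] there.

/z/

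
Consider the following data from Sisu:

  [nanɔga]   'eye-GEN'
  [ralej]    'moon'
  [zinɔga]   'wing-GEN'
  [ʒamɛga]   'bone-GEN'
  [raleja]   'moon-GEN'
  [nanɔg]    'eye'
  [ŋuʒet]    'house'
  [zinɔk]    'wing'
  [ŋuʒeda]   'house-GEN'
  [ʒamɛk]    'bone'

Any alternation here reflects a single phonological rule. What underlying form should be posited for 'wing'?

/zinɔk/

The root 'wing' surfaces as [zinɔga] and [zinɔk], with a stem-final [g] ~ [k] alternation.
If /g/ were underlying and a rule turned it into [k] in isolation, 'eye' would also alternate; but it has [g] in both [nanɔga] and [nanɔg].
So /k/ is underlying, and a rule of intervocalic voicing — voiceless stops become voiced between vowels — gives [g].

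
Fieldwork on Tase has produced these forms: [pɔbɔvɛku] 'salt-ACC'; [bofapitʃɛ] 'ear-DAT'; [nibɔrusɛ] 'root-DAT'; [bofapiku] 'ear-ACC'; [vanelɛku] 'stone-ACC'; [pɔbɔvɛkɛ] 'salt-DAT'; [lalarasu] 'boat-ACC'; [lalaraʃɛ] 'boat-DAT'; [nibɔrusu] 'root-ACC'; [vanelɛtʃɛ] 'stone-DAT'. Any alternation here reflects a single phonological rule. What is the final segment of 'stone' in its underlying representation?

In [vanelɛku] and [vanelɛtʃɛ] the final segment of 'stone' alternates: [k] ~ [tʃ].
Compare 'salt', with invariant [k] in [pɔbɔvɛku] and [pɔbɔvɛkɛ]: an analysis with underlying /k/ and a rule producing [tʃ] before the DAT suffix would wrongly predict alternation here too.
So /tʃ/ is underlying, and a rule of depalatalization — palato-alveolar /tʃ/ and /ʃ/ become [k] and [s] when no front vowel follows — gives [k].

/tʃ/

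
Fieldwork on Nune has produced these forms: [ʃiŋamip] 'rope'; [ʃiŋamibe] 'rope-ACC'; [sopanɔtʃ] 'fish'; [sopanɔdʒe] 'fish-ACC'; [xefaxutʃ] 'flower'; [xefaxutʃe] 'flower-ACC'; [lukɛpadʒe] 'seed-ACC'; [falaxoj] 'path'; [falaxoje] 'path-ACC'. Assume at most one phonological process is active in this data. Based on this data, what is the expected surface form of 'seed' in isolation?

[lukɛpatʃ]

The root 'fish' surfaces as [sopanɔtʃ] and [sopanɔdʒe], with a stem-final [tʃ] ~ [dʒ] alternation.
If /tʃ/ were underlying and a rule turned it into [dʒ] before the ACC suffix, 'flower' would also alternate; but it has [tʃ] in both [xefaxutʃ] and [xefaxutʃe].
Therefore /dʒ/ is basic and [tʃ] is derived by word-final obstruent devoicing (voiced obstruents become voiceless word-finally).
The one attested form of 'seed', [lukɛpadʒe], shows underlying /lukɛpadʒ/. Applying the same rule word-finally gives [lukɛpatʃ].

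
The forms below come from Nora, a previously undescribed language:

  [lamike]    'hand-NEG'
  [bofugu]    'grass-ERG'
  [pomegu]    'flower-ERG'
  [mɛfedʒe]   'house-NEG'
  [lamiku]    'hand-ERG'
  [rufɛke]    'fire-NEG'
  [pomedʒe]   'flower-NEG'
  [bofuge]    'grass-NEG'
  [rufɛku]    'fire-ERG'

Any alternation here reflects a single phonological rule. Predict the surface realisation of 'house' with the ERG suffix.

The root 'flower' surfaces as [pomedʒe] and [pomegu], with a stem-final [dʒ] ~ [g] alternation.
But 'grass' keeps [g] in both environments ([bofuge], [bofugu]), so there is no rule changing /g/ to [dʒ] before the NEG suffix.
Therefore /dʒ/ is basic and [g] is derived by depalatalization (palato-alveolar /dʒ/ becomes [g] when no front vowel follows).
From [mɛfedʒe] the stem 'house' is /mɛfedʒ/; when no front vowel follows this yields [mɛfegu].

[mɛfegu]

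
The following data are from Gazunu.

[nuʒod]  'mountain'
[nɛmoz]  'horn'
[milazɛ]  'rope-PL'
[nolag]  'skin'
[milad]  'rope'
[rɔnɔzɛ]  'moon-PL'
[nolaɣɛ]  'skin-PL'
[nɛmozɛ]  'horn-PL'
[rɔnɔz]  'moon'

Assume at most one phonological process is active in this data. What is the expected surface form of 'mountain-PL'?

In [milazɛ] and [milad] the final segment of 'rope' alternates: [z] ~ [d].
But 'moon' keeps [z] in both environments ([rɔnɔzɛ], [rɔnɔz]), so there is no rule changing /z/ to [d] in isolation.
Therefore /d/ is basic and [z] is derived by intervocalic spirantization (voiced stops become fricatives between vowels).
The one attested form of 'mountain', [nuʒod], shows underlying /nuʒod/. Applying the same rule between vowels gives [nuʒozɛ].

[nuʒozɛ]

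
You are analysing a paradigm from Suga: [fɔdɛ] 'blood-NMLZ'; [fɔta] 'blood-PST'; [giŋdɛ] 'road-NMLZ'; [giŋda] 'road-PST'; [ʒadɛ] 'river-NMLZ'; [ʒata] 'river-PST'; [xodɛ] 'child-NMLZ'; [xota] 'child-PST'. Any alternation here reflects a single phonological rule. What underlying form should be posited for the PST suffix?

/-ta/

The PST morpheme has two allomorphs, [-da] and [-ta].
By contrast the NMLZ suffix keeps its initial [d] throughout — that segment must be underlying.
So the underlying form is /-ta/, and voiceless stops become voiced after a nasal.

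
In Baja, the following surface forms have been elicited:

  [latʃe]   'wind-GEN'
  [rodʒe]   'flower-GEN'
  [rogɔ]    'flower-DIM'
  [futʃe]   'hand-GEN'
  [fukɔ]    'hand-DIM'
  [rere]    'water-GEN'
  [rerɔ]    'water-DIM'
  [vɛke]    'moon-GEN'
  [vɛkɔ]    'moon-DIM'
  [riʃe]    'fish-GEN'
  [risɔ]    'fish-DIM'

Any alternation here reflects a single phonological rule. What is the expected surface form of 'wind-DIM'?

[lakɔ]

The stem for 'hand' ends in [tʃ] in [futʃe] but [k] in [fukɔ].
Compare 'moon', with invariant [k] in [vɛke] and [vɛkɔ]: an analysis with underlying /k/ and a rule producing [tʃ] before the GEN suffix would wrongly predict alternation here too.
So /tʃ/ is underlying, and a rule of depalatalization — palato-alveolar /tʃ/, /dʒ/ and /ʃ/ become [k], [g] and [s] when no front vowel follows — gives [k].
The one attested form of 'wind', [latʃe], shows underlying /latʃ/. Applying the same rule when no front vowel follows gives [lakɔ].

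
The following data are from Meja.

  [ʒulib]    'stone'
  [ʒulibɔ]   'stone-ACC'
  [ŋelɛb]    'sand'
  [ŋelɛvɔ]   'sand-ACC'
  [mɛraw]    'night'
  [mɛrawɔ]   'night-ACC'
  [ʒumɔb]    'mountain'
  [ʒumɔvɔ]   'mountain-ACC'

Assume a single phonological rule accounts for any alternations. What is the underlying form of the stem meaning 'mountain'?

In [ʒumɔb] and [ʒumɔvɔ] the final segment of 'mountain' alternates: [b] ~ [v].
The stem 'stone' ([ʒulib], [ʒulibɔ]) shows [b] unchanged in both environments, so [b] cannot be basic with [v] derived before the ACC suffix.
The underlying segment must be /v/; voiced fricatives become stops word-finally, yielding [b] there.
Hence 'mountain' is /ʒumɔv/ underlyingly.

/ʒumɔv/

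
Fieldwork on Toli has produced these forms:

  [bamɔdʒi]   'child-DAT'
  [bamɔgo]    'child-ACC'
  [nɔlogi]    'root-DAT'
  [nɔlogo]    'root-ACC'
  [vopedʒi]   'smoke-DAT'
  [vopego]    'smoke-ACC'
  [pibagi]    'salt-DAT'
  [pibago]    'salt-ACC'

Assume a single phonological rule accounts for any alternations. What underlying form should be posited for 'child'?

/bamɔdʒ/

'child' shows [dʒ] ~ [g] at the end of the stem ([bamɔdʒi] vs [bamɔgo]).
But 'salt' keeps [g] in both environments ([pibagi], [pibago]), so there is no rule changing /g/ to [dʒ] before the DAT suffix.
The alternation reflects depalatalization: palato-alveolar /dʒ/ becomes [g] when no front vowel follows. /dʒ/ is underlying.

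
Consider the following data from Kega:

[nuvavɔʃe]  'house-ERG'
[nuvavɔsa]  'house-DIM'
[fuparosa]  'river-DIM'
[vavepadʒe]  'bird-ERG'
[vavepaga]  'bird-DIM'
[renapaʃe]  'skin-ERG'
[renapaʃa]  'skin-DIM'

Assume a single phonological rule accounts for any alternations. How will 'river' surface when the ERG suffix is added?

[fuparoʃe]

The root 'house' surfaces as [nuvavɔʃe] and [nuvavɔsa], with a stem-final [ʃ] ~ [s] alternation.
If /ʃ/ were underlying and a rule turned it into [s] before the DIM suffix, 'skin' would also alternate; but it has [ʃ] in both [renapaʃe] and [renapaʃa].
The underlying segment must be /s/; /g/ and /s/ become palato-alveolar [dʒ] and [ʃ] before a front vowel, yielding [ʃ] there.
The one attested form of 'river', [fuparosa], shows underlying /fuparos/. Applying the same rule before a front vowel gives [fuparoʃe].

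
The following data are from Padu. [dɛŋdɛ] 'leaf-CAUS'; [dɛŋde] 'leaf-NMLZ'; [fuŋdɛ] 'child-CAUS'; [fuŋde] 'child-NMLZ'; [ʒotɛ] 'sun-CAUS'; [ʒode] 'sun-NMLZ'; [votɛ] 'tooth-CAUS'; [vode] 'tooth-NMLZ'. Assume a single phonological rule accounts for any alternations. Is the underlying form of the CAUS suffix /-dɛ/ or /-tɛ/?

The CAUS suffix surfaces as [-dɛ] and [-tɛ], depending on the final segment of the stem.
The NMLZ suffix, which begins with [d], is invariant after every stem; so [d] is not altered by any rule here.
So the underlying form is /-tɛ/, and voiceless stops become voiced after a nasal.

/-tɛ/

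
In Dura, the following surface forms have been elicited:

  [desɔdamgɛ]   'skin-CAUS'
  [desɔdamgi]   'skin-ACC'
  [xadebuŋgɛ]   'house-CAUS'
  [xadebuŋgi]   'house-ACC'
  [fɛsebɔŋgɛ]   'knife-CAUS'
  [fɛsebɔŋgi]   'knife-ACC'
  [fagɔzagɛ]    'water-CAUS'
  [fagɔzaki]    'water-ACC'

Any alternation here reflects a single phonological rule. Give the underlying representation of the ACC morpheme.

The ACC suffix surfaces as [-gi] and [-ki], depending on the final segment of the stem.
By contrast the CAUS suffix keeps its initial [g] throughout — that segment must be underlying.
So the underlying form is /-ki/, and voiceless stops become voiced after a nasal.

/-ki/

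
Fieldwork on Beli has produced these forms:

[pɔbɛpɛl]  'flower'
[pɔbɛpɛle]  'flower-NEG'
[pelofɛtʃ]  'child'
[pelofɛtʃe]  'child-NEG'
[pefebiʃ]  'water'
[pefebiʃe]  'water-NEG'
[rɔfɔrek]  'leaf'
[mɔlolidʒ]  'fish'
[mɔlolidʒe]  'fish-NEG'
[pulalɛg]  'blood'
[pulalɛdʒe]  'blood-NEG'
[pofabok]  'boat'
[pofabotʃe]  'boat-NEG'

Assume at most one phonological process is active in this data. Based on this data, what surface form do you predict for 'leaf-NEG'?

'boat' shows [k] ~ [tʃ] at the end of the stem ([pofabok] vs [pofabotʃe]).
The stem 'child' ([pelofɛtʃ], [pelofɛtʃe]) shows [tʃ] unchanged in both environments, so [tʃ] cannot be basic with [k] derived in isolation.
So /k/ is underlying, and a rule of palatalization before a front vowel — /k/ and /g/ become palato-alveolar [tʃ] and [dʒ] before a front vowel — gives [tʃ].
From [rɔfɔrek] the stem 'leaf' is /rɔfɔrek/; before a front vowel this yields [rɔfɔretʃe].

[rɔfɔretʃe]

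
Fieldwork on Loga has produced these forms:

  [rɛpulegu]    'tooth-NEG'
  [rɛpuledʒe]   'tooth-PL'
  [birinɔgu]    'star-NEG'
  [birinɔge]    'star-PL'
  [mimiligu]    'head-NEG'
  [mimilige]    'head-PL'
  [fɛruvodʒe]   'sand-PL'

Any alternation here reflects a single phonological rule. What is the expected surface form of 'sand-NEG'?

'tooth' shows [g] ~ [dʒ] at the end of the stem ([rɛpulegu] vs [rɛpuledʒe]).
If /g/ were underlying and a rule turned it into [dʒ] before the PL suffix, 'star' would also alternate; but it has [g] in both [birinɔgu] and [birinɔge].
Therefore /dʒ/ is basic and [g] is derived by depalatalization (palato-alveolar /dʒ/ becomes [g] when no front vowel follows).
The one attested form of 'sand', [fɛruvodʒe], shows underlying /fɛruvodʒ/. Applying the same rule when no front vowel follows gives [fɛruvogu].

[fɛruvogu]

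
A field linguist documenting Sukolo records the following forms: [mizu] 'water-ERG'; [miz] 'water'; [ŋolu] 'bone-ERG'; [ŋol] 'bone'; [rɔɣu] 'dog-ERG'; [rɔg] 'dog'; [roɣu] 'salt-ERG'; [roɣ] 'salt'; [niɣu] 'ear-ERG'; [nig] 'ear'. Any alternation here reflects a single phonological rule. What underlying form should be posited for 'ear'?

The stem for 'ear' ends in [ɣ] in [niɣu] but [g] in [nig].
If /ɣ/ were underlying and a rule turned it into [g] in isolation, 'salt' would also alternate; but it has [ɣ] in both [roɣu] and [roɣ].
The alternation reflects intervocalic spirantization: voiced stops become fricatives between vowels. /g/ is underlying.

/nig/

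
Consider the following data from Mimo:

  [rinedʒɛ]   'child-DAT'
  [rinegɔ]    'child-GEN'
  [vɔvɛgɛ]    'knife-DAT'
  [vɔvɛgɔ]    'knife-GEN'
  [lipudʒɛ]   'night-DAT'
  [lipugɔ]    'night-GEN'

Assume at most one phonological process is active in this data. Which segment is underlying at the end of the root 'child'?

/dʒ/

The root 'child' surfaces as [rinedʒɛ] and [rinegɔ], with a stem-final [dʒ] ~ [g] alternation.
Compare 'knife', with invariant [g] in [vɔvɛgɛ] and [vɔvɛgɔ]: an analysis with underlying /g/ and a rule producing [dʒ] before the DAT suffix would wrongly predict alternation here too.
Therefore /dʒ/ is basic and [g] is derived by depalatalization (palato-alveolar /dʒ/ becomes [g] when no front vowel follows).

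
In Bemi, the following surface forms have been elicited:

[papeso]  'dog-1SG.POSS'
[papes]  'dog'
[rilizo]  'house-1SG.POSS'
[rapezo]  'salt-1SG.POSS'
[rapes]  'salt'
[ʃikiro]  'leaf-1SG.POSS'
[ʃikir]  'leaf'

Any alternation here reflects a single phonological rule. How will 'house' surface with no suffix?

The root 'salt' surfaces as [rapezo] and [rapes], with a stem-final [z] ~ [s] alternation.
If /s/ were underlying and a rule turned it into [z] before the 1SG.POSS suffix, 'dog' would also alternate; but it has [s] in both [papeso] and [papes].
The alternation reflects word-final obstruent devoicing: voiced obstruents become voiceless word-finally. /z/ is underlying.
From [rilizo] the stem 'house' is /riliz/; word-finally this yields [rilis].

[rilis]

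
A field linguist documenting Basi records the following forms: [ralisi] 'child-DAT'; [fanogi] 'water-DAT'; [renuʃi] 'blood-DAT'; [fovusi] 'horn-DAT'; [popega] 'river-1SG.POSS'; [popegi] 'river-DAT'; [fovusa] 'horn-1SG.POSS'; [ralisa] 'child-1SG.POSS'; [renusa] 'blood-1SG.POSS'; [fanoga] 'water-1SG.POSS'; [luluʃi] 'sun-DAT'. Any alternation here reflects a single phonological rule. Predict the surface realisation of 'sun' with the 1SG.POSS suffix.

[lulusa]

The stem for 'blood' ends in [s] in [renusa] but [ʃ] in [renuʃi].
But 'horn' keeps [s] in both environments ([fovusa], [fovusi]), so there is no rule changing /s/ to [ʃ] before the DAT suffix.
The alternation reflects depalatalization: palato-alveolar /ʃ/ becomes [s] when no front vowel follows. /ʃ/ is underlying.
The one attested form of 'sun', [luluʃi], shows underlying /luluʃ/. Applying the same rule when no front vowel follows gives [lulusa].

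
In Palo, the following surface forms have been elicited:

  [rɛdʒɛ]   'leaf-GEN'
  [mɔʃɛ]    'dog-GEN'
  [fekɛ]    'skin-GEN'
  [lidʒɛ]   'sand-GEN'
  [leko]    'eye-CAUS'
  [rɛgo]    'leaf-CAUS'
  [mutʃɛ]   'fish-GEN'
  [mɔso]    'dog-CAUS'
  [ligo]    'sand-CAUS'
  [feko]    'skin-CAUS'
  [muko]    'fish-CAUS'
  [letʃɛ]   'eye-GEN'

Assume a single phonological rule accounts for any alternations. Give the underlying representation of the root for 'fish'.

/mutʃ/

The root 'fish' surfaces as [mutʃɛ] and [muko], with a stem-final [tʃ] ~ [k] alternation.
If /k/ were underlying and a rule turned it into [tʃ] before the GEN suffix, 'skin' would also alternate; but it has [k] in both [fekɛ] and [feko].
So /tʃ/ is underlying, and a rule of depalatalization — palato-alveolar /tʃ/, /dʒ/ and /ʃ/ become [k], [g] and [s] when no front vowel follows — gives [k].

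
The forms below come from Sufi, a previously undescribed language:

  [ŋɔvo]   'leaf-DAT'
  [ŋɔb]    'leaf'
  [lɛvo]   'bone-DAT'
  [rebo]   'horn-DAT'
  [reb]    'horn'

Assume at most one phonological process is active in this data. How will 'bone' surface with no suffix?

In [ŋɔvo] and [ŋɔb] the final segment of 'leaf' alternates: [v] ~ [b].
But 'horn' keeps [b] in both environments ([rebo], [reb]), so there is no rule changing /b/ to [v] before the DAT suffix.
The alternation reflects word-final hardening: voiced fricatives become stops word-finally. /v/ is underlying.
From [lɛvo] the stem 'bone' is /lɛv/; word-finally this yields [lɛb].

[lɛb]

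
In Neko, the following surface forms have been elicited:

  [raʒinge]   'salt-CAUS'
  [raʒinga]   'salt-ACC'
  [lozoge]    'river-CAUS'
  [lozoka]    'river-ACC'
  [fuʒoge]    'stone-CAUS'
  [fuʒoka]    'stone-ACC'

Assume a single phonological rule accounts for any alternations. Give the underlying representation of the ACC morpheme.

The ACC morpheme has two allomorphs, [-ga] and [-ka].
By contrast the CAUS suffix keeps its initial [g] throughout — that segment must be underlying.
The ACC suffix is therefore /-ka/ underlyingly, with post-nasal voicing: voiceless stops become voiced after a nasal.

/-ka/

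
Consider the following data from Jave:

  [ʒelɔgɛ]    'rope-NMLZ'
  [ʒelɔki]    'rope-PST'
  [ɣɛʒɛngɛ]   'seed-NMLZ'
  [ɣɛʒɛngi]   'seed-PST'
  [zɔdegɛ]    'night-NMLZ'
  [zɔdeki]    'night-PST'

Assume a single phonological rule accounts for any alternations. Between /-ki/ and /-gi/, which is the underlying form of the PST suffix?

The PST morpheme has two allomorphs, [-gi] and [-ki].
By contrast the NMLZ suffix keeps its initial [g] throughout — that segment must be underlying.
The PST suffix is therefore /-ki/ underlyingly, with post-nasal voicing: voiceless stops become voiced after a nasal.

/-ki/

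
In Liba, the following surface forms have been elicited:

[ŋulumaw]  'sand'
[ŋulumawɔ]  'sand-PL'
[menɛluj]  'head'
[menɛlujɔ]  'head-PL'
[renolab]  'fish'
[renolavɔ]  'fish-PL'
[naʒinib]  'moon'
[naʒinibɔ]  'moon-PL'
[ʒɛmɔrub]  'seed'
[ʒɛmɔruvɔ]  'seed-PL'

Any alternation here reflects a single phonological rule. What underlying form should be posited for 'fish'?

/renolav/

'fish' shows [b] ~ [v] at the end of the stem ([renolab] vs [renolavɔ]).
If /b/ were underlying and a rule turned it into [v] before the PL suffix, 'moon' would also alternate; but it has [b] in both [naʒinib] and [naʒinibɔ].
The alternation reflects word-final hardening: voiced fricatives become stops word-finally. /v/ is underlying.
The underlying form of 'fish' is therefore /renolav/.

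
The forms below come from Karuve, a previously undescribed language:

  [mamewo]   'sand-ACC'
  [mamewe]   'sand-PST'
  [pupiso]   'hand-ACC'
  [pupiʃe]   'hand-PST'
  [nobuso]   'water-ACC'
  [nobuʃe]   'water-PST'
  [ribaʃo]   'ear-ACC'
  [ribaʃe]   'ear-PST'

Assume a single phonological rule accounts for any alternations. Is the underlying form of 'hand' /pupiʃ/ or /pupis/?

/pupis/

The root 'hand' surfaces as [pupiso] and [pupiʃe], with a stem-final [s] ~ [ʃ] alternation.
But 'ear' keeps [ʃ] in both environments ([ribaʃo], [ribaʃe]), so there is no rule changing /ʃ/ to [s] before the ACC suffix.
The underlying segment must be /s/; /s/ becomes palato-alveolar [ʃ] before a front vowel, yielding [ʃ] there.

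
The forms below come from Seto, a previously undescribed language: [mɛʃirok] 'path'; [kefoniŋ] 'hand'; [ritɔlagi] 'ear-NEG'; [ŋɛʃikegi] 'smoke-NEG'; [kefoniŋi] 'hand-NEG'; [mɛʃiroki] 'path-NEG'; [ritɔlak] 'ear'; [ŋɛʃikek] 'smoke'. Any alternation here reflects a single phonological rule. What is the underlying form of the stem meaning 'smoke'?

/ŋɛʃikeg/

In [ŋɛʃikek] and [ŋɛʃikegi] the final segment of 'smoke' alternates: [k] ~ [g].
If /k/ were underlying and a rule turned it into [g] before the NEG suffix, 'path' would also alternate; but it has [k] in both [mɛʃirok] and [mɛʃiroki].
The alternation reflects word-final obstruent devoicing: voiced obstruents become voiceless word-finally. /g/ is underlying.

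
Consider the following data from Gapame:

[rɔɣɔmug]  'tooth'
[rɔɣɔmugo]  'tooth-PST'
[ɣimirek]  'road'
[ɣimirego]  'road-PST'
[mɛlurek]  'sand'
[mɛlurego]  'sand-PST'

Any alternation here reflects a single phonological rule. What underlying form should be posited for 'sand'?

The root 'sand' surfaces as [mɛlurek] and [mɛlurego], with a stem-final [k] ~ [g] alternation.
Compare 'tooth', with invariant [g] in [rɔɣɔmug] and [rɔɣɔmugo]: an analysis with underlying /g/ and a rule producing [k] in isolation would wrongly predict alternation here too.
Therefore /k/ is basic and [g] is derived by intervocalic voicing (voiceless stops become voiced between vowels).

/mɛlurek/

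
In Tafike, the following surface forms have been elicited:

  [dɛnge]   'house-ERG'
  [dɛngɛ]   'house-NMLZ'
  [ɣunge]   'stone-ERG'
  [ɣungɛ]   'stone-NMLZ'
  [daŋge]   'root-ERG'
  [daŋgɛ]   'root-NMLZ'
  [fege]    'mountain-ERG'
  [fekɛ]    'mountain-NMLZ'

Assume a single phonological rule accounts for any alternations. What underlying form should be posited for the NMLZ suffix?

The NMLZ suffix surfaces as [-gɛ] and [-kɛ], depending on the final segment of the stem.
The ERG suffix, which begins with [g], is invariant after every stem; so [g] is not altered by any rule here.
The NMLZ suffix is therefore /-kɛ/ underlyingly, with post-nasal voicing: voiceless stops become voiced after a nasal.

/-kɛ/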